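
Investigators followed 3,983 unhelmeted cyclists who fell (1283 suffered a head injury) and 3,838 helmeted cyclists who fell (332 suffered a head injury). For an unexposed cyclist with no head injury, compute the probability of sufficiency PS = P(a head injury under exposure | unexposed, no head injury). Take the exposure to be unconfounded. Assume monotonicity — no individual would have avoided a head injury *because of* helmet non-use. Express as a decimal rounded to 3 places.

p₁ = P(outcome | exposed) = 1283/3983 = 0.32212
p₀ = P(outcome | unexposed) = 332/3838 = 0.086503
Under exogeneity and monotonicity, PS = (p₁ − p₀) / (1 − p₀).
PS = (0.32212 − 0.086503) / (1 − 0.086503) = 0.23562 / 0.9135 ≈ 0.2579

PS ≈ 0.258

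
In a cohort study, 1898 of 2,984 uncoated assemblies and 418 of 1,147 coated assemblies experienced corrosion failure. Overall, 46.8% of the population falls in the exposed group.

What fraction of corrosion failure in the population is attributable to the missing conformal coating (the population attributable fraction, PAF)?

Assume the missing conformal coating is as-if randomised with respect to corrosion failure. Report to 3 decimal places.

PAF ≈ 0.259

p₁ = P(outcome | exposed) = 1898/2984 = 0.63606
p₀ = P(outcome | unexposed) = 418/1147 = 0.36443
Overall risk P(Y=1) = π·p₁ + (1−π)·p₀ = 0.468×0.63606 + 0.532×0.36443 = 0.49155.
Under exogeneity, PAF = [P(Y=1) − p₀] / P(Y=1).
PAF = (0.49155 − 0.36443) / 0.49155 ≈ 0.2586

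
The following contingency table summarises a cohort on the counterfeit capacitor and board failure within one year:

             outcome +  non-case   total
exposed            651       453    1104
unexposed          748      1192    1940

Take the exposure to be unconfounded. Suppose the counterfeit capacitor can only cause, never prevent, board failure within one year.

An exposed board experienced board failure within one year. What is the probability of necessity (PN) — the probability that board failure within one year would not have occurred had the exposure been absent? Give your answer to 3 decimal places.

p₁ = P(outcome | exposed) = 651/1104 = 0.58967
p₀ = P(outcome | unexposed) = 748/1940 = 0.38557
Under exogeneity and monotonicity, PN = (p₁ − p₀) / p₁.
PN = (0.58967 − 0.38557) / 0.58967 = 0.20411 / 0.58967 ≈ 0.3461

PN ≈ 0.346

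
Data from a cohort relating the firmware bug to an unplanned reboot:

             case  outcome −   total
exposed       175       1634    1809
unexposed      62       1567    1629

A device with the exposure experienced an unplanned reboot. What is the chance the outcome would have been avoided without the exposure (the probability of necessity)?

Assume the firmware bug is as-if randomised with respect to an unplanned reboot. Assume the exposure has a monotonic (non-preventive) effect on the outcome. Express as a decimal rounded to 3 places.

PN ≈ 0.607

p₁ = P(outcome | exposed) = 175/1809 = 0.096739
p₀ = P(outcome | unexposed) = 62/1629 = 0.03806
Under exogeneity and monotonicity, PN = (p₁ − p₀)/p₁.
PN = (0.096739 − 0.03806) / 0.096739 ≈ 0.6066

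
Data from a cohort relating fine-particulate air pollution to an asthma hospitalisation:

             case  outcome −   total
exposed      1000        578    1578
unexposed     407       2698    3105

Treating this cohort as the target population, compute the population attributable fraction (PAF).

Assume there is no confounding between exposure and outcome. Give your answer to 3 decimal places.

PAF ≈ 0.564

p₁ = P(outcome | exposed) = 1000/1578 = 0.63371
p₀ = P(outcome | unexposed) = 407/3105 = 0.13108
Exposure prevalence π = 1578/4683 = 0.33696; overall risk P(Y=1) = 0.30045.
Under exogeneity, PAF = [P(Y=1) − p₀]/P(Y=1).
PAF = (0.30045 − 0.13108) / 0.30045 ≈ 0.5637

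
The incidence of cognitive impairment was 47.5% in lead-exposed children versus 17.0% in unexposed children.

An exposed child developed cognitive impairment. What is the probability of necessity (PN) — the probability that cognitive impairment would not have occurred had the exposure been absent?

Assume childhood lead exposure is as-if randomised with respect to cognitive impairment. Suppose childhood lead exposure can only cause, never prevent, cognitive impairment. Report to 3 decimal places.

PN ≈ 0.642

p₁ = 0.475, p₀ = 0.17.
Under exogeneity and monotonicity, PN = (p₁ − p₀) / p₁.
PN = (0.475 − 0.17) / 0.475 = 0.305 / 0.475 ≈ 0.6421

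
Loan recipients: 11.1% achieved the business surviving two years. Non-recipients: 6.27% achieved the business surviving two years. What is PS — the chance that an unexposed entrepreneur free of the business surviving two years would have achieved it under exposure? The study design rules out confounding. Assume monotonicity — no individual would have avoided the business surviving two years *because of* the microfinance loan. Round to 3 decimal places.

PS ≈ 0.052

p₁ = 0.111, p₀ = 0.0627.
Under exogeneity and monotonicity, PS = (p₁ − p₀) / (1 − p₀).
PS = (0.111 − 0.0627) / (1 − 0.0627) = 0.0483 / 0.9373 ≈ 0.0515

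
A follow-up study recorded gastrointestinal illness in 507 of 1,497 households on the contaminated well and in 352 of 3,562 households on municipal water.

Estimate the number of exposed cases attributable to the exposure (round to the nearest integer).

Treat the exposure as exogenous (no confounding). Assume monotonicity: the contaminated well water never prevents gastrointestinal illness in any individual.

p₁ = P(outcome | exposed) = 507/1497 = 0.33868
p₀ = P(outcome | unexposed) = 352/3562 = 0.098821
PN = (p₁ − p₀)/p₁ = (0.33868 − 0.098821) / 0.33868 ≈ 0.70822.
Attributable cases ≈ PN × (exposed cases) = 0.70822 × 507 ≈ 359.07.

about 359 cases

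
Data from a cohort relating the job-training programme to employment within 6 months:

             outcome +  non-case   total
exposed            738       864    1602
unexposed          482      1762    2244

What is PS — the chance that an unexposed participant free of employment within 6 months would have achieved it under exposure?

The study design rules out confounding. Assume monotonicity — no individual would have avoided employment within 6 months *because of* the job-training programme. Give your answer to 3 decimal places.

p₁ = P(outcome | exposed) = 738/1602 = 0.46067
p₀ = P(outcome | unexposed) = 482/2244 = 0.2148
Under exogeneity and monotonicity, PS = (p₁ − p₀)/(1 − p₀).
PS = (0.46067 − 0.2148) / 0.7852 ≈ 0.3131

PS ≈ 0.313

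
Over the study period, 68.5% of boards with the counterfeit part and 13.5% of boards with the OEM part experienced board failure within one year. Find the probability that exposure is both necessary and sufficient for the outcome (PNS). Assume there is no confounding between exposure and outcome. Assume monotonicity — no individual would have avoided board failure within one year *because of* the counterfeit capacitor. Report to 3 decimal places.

p₁ = 0.685, p₀ = 0.135.
Under exogeneity and monotonicity, PNS = p₁ − p₀.
PNS = 0.685 − 0.135 = 0.55

PNS ≈ 0.550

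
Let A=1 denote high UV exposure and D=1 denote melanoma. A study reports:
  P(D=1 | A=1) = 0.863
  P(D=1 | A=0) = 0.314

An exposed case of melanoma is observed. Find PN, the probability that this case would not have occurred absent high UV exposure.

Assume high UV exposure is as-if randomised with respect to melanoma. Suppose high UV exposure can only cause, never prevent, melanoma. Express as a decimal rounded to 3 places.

PN ≈ 0.636

Let p₁ = 0.863, p₀ = 0.314.
Under exogeneity and monotonicity, PN = (p₁ − p₀) / p₁.
PN = (0.863 − 0.314) / 0.863 = 0.549 / 0.863 ≈ 0.6362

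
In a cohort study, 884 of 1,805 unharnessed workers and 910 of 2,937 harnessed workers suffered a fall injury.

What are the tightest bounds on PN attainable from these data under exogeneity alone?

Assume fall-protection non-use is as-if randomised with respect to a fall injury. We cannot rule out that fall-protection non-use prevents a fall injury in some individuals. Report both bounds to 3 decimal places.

p₁ = P(outcome | exposed) = 884/1805 = 0.48975
p₀ = P(outcome | unexposed) = 910/2937 = 0.30984
Under exogeneity alone the bounds on PN are max{0,(p₁−p₀)/p₁} ≤ PN ≤ min{1,(1−p₀)/p₁}.
  lower = (p₁ − p₀)/p₁ = 0.17991 / 0.48975 ≈ 0.3674
  upper = min{1, (1 − p₀)/p₁} = 0.69016 / 0.48975 ≈ 1.4092 → capped at 1

0.367 ≤ PN ≤ 1.000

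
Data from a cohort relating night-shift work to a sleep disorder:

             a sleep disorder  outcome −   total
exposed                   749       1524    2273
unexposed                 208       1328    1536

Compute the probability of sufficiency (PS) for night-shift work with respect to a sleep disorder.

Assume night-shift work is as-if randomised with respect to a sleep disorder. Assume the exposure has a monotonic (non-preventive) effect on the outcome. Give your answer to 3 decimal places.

PS ≈ 0.225

p₁ = P(outcome | exposed) = 749/2273 = 0.32952
p₀ = P(outcome | unexposed) = 208/1536 = 0.13542
Under exogeneity and monotonicity, PS = (p₁ − p₀) / (1 − p₀).
PS = (0.32952 − 0.13542) / (1 − 0.13542) = 0.1941 / 0.86458 ≈ 0.2245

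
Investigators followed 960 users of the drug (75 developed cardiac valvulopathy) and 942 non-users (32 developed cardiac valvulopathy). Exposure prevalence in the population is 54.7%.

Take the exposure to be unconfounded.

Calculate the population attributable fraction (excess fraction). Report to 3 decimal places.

PAF ≈ 0.416

p₁ = P(outcome | exposed) = 75/960 = 0.078125
p₀ = P(outcome | unexposed) = 32/942 = 0.03397
Overall risk P(Y=1) = π·p₁ + (1−π)·p₀ = 0.547×0.078125 + 0.453×0.03397 = 0.058123.
Under exogeneity, PAF = [P(Y=1) − p₀] / P(Y=1).
PAF = (0.058123 − 0.03397) / 0.058123 ≈ 0.4155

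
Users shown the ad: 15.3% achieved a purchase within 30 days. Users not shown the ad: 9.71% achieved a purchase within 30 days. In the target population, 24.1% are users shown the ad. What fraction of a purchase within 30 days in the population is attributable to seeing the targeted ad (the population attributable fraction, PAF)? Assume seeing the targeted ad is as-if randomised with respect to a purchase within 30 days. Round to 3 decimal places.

p₁ = 0.153, p₀ = 0.0971.
Overall risk P(Y=1) = π·p₁ + (1−π)·p₀ = 0.241×0.153 + 0.759×0.0971 = 0.11057.
Under exogeneity, PAF = [P(Y=1) − p₀] / P(Y=1).
PAF = (0.11057 − 0.0971) / 0.11057 ≈ 0.1218

PAF ≈ 0.122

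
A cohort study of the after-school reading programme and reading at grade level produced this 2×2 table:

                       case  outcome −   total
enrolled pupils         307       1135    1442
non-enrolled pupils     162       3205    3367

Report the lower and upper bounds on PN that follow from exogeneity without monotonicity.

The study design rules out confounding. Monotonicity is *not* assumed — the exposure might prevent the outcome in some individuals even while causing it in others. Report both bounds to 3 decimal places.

0.774 ≤ PN ≤ 1.000

p₁ = P(outcome | exposed) = 307/1442 = 0.2129
p₀ = P(outcome | unexposed) = 162/3367 = 0.048114
Under exogeneity alone the bounds on PN are max{0,(p₁−p₀)/p₁} ≤ PN ≤ min{1,(1−p₀)/p₁}.
  lower = (p₁ − p₀)/p₁ = 0.16478 / 0.2129 ≈ 0.7740
  upper = min{1, (1 − p₀)/p₁} = 0.95189 / 0.2129 ≈ 4.4711 → capped at 1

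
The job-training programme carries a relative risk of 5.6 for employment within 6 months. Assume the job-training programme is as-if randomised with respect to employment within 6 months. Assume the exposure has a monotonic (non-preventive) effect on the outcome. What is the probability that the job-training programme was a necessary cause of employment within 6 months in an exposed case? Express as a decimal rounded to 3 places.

Under exogeneity and monotonicity, PN = (RR − 1) / RR = 1 − 1/RR.
PN = (5.6 − 1) / 5.6 = 4.6 / 5.6 ≈ 0.8214

PN ≈ 0.821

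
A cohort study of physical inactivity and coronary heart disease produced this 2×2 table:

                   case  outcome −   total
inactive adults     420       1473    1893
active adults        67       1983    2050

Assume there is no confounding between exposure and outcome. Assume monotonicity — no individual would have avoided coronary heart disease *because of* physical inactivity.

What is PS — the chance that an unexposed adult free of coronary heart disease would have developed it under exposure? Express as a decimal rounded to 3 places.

p₁ = P(outcome | exposed) = 420/1893 = 0.22187
p₀ = P(outcome | unexposed) = 67/2050 = 0.032683
Under exogeneity and monotonicity, PS = (p₁ − p₀)/(1 − p₀).
PS = (0.22187 − 0.032683) / 0.96732 ≈ 0.1956

PS ≈ 0.196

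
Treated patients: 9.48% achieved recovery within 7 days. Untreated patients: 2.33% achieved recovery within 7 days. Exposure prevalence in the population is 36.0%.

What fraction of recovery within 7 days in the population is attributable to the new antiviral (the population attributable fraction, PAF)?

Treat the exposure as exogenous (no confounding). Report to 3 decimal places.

PAF ≈ 0.525

p₁ = 0.0948, p₀ = 0.0233.
Overall risk P(Y=1) = π·p₁ + (1−π)·p₀ = 0.36×0.0948 + 0.64×0.0233 = 0.04904.
Under exogeneity, PAF = [P(Y=1) − p₀] / P(Y=1).
PAF = (0.04904 − 0.0233) / 0.04904 ≈ 0.5249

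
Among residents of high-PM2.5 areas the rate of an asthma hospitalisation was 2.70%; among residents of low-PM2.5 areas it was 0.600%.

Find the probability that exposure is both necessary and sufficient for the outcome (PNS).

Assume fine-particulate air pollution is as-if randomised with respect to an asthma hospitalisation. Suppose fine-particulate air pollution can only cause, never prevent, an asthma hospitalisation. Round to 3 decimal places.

PNS ≈ 0.021

p₁ = 0.027, p₀ = 0.006.
Under exogeneity and monotonicity, PNS = p₁ − p₀.
PNS = 0.027 − 0.006 = 0.021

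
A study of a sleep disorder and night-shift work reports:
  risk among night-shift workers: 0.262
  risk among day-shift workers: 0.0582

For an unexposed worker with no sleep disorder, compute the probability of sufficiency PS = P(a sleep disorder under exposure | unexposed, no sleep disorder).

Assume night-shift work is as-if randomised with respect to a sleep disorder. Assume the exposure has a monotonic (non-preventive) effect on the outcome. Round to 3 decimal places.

PS ≈ 0.216

Let p₁ = 0.262, p₀ = 0.0582.
Under exogeneity and monotonicity, PS = (p₁ − p₀) / (1 − p₀).
PS = (0.262 − 0.0582) / (1 − 0.0582) = 0.2038 / 0.9418 ≈ 0.2164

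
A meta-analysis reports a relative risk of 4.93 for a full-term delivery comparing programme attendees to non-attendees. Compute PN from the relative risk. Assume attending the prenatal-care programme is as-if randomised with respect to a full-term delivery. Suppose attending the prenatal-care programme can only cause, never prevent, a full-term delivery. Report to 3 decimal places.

Under exogeneity and monotonicity, PN = (RR − 1) / RR = 1 − 1/RR.
PN = (4.93 − 1) / 4.93 = 3.93 / 4.93 ≈ 0.7972

PN ≈ 0.797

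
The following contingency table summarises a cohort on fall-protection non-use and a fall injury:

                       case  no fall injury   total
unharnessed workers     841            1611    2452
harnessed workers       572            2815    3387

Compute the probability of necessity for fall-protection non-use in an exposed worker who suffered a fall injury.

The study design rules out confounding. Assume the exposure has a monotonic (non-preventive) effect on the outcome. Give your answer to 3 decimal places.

p₁ = P(outcome | exposed) = 841/2452 = 0.34299
p₀ = P(outcome | unexposed) = 572/3387 = 0.16888
Under exogeneity and monotonicity, PN = (p₁ − p₀)/p₁.
PN = (0.34299 − 0.16888) / 0.34299 ≈ 0.5076

PN ≈ 0.508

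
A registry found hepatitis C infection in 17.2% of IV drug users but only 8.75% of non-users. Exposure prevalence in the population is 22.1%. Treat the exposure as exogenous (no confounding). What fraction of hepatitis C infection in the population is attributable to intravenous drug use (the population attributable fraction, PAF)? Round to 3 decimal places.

p₁ = 0.172, p₀ = 0.0875.
Overall risk P(Y=1) = π·p₁ + (1−π)·p₀ = 0.221×0.172 + 0.779×0.0875 = 0.10617.
Under exogeneity, PAF = [P(Y=1) − p₀] / P(Y=1).
PAF = (0.10617 − 0.0875) / 0.10617 ≈ 0.1759

PAF ≈ 0.176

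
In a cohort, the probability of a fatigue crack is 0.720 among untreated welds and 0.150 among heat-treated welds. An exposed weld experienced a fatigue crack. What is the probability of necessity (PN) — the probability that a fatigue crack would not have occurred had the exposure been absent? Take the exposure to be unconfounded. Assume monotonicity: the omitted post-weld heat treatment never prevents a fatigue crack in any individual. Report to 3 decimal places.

PN ≈ 0.792

Let p₁ = 0.72, p₀ = 0.15.
Under exogeneity and monotonicity, PN = (p₁ − p₀) / p₁.
PN = (0.72 − 0.15) / 0.72 = 0.57 / 0.72 ≈ 0.7917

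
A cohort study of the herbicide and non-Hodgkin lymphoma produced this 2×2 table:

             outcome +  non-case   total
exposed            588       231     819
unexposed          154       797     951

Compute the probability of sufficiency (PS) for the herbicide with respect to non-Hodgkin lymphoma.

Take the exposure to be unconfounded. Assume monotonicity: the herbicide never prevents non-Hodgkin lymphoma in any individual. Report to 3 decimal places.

p₁ = P(outcome | exposed) = 588/819 = 0.71795
p₀ = P(outcome | unexposed) = 154/951 = 0.16193
Under exogeneity and monotonicity, PS = (p₁ − p₀)/(1 − p₀).
PS = (0.71795 − 0.16193) / 0.83807 ≈ 0.6634

PS ≈ 0.663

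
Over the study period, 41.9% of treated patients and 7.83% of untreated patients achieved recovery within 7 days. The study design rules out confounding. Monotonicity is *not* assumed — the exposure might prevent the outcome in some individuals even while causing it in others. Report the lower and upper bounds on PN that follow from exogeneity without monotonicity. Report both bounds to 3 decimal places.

0.813 ≤ PN ≤ 1.000

p₁ = 0.419, p₀ = 0.0783.
Under exogeneity alone the bounds on PN are max{0,(p₁−p₀)/p₁} ≤ PN ≤ min{1,(1−p₀)/p₁}.
  lower = (p₁ − p₀)/p₁ = 0.3407 / 0.419 ≈ 0.8131
  upper = min{1, (1 − p₀)/p₁} = 0.9217 / 0.419 ≈ 2.1998 → capped at 1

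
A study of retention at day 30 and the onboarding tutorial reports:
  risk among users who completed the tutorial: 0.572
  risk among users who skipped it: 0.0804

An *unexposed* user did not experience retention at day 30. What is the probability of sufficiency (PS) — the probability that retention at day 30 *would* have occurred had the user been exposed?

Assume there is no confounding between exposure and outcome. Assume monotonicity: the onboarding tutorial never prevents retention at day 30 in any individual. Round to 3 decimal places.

Let p₁ = 0.572, p₀ = 0.0804.
Under exogeneity and monotonicity, PS = (p₁ − p₀) / (1 − p₀).
PS = (0.572 − 0.0804) / (1 − 0.0804) = 0.4916 / 0.9196 ≈ 0.5346

PS ≈ 0.535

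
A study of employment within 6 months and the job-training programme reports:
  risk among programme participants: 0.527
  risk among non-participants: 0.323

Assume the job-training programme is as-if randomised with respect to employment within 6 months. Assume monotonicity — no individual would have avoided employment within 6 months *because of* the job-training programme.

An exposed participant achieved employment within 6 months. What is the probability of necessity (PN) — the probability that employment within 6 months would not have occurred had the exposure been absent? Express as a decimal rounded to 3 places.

PN ≈ 0.387

Let p₁ = 0.527, p₀ = 0.323.
Under exogeneity and monotonicity, PN = (p₁ − p₀) / p₁.
PN = (0.527 − 0.323) / 0.527 = 0.204 / 0.527 ≈ 0.3871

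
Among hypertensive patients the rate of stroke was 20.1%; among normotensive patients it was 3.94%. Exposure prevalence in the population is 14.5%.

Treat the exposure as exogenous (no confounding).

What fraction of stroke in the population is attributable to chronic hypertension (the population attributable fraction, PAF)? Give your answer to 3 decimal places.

p₁ = 0.201, p₀ = 0.0394.
Overall risk P(Y=1) = π·p₁ + (1−π)·p₀ = 0.145×0.201 + 0.855×0.0394 = 0.062832.
Under exogeneity, PAF = [P(Y=1) − p₀] / P(Y=1).
PAF = (0.062832 − 0.0394) / 0.062832 ≈ 0.3729

PAF ≈ 0.373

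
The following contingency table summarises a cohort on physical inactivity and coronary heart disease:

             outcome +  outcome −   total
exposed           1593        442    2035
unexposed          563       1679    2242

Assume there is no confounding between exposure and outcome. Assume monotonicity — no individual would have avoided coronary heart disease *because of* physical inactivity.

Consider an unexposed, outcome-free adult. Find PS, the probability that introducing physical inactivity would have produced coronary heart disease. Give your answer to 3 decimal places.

p₁ = P(outcome | exposed) = 1593/2035 = 0.7828
p₀ = P(outcome | unexposed) = 563/2242 = 0.25112
Under exogeneity and monotonicity, PS = (p₁ − p₀) / (1 − p₀).
PS = (0.7828 − 0.25112) / (1 − 0.25112) = 0.53169 / 0.74888 ≈ 0.7100

PS ≈ 0.710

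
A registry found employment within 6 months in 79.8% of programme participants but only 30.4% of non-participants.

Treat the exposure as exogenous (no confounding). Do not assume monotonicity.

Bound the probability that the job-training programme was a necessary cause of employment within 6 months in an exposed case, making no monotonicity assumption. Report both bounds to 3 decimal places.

0.619 ≤ PN ≤ 0.872

p₁ = 0.798, p₀ = 0.304.
Under exogeneity alone the bounds on PN are max{0,(p₁−p₀)/p₁} ≤ PN ≤ min{1,(1−p₀)/p₁}.
  lower = (p₁ − p₀)/p₁ = 0.494 / 0.798 ≈ 0.6190
  upper = min{1, (1 − p₀)/p₁} = 0.696 / 0.798 ≈ 0.8722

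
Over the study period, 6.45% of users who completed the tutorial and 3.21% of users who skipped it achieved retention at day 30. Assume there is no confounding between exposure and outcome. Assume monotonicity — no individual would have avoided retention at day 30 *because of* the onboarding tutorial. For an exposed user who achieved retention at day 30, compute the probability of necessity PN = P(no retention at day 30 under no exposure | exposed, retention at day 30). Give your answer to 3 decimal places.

PN ≈ 0.502

p₁ = 0.0645, p₀ = 0.0321.
Under exogeneity and monotonicity, PN = (p₁ − p₀) / p₁.
PN = (0.0645 − 0.0321) / 0.0645 = 0.0324 / 0.0645 ≈ 0.5023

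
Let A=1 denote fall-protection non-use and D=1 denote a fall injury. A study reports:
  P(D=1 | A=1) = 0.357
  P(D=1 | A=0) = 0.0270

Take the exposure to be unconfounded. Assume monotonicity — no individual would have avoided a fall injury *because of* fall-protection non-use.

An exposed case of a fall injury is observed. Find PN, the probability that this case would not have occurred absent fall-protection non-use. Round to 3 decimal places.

PN ≈ 0.924

Let p₁ = 0.357, p₀ = 0.027.
Under exogeneity and monotonicity, PN = (p₁ − p₀) / p₁.
PN = (0.357 − 0.027) / 0.357 = 0.33 / 0.357 ≈ 0.9244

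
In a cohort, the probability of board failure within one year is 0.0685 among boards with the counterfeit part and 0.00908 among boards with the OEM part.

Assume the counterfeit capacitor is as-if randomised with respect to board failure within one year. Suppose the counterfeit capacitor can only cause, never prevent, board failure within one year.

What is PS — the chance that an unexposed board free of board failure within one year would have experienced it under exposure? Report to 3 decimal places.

PS ≈ 0.060

Let p₁ = 0.0685, p₀ = 0.00908.
Under exogeneity and monotonicity, PS = (p₁ − p₀) / (1 − p₀).
PS = (0.0685 − 0.00908) / (1 − 0.00908) = 0.05942 / 0.99092 ≈ 0.0600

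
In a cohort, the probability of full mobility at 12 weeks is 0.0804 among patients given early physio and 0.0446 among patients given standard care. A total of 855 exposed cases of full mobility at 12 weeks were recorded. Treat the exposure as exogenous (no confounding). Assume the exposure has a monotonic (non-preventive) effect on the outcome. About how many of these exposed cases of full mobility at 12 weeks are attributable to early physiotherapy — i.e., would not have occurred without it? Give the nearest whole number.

Let p₁ = 0.0804, p₀ = 0.0446.
PN = (p₁ − p₀)/p₁ = (0.0804 − 0.0446) / 0.0804 ≈ 0.44527.
Attributable cases ≈ PN × (exposed cases) = 0.44527 × 855 ≈ 380.71.

about 381 cases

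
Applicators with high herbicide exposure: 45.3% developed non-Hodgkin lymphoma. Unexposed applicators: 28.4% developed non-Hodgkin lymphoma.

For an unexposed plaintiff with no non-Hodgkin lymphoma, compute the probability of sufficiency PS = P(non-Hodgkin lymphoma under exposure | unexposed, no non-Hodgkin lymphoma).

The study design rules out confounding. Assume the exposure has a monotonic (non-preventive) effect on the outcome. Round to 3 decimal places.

PS ≈ 0.236

p₁ = 0.453, p₀ = 0.284.
Under exogeneity and monotonicity, PS = (p₁ − p₀) / (1 − p₀).
PS = (0.453 − 0.284) / (1 − 0.284) = 0.169 / 0.716 ≈ 0.2360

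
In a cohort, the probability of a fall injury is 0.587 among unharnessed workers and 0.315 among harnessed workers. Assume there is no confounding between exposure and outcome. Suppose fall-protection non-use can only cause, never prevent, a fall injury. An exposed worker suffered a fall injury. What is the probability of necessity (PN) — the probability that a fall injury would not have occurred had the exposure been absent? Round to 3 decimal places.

Let p₁ = 0.587, p₀ = 0.315.
Under exogeneity and monotonicity, PN = (p₁ − p₀) / p₁.
PN = (0.587 − 0.315) / 0.587 = 0.272 / 0.587 ≈ 0.4634

PN ≈ 0.463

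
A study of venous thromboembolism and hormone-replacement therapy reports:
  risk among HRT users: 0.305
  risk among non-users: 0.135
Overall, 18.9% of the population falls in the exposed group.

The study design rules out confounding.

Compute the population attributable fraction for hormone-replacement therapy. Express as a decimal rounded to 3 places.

PAF ≈ 0.192

Let p₁ = 0.305, p₀ = 0.135.
Overall risk P(Y=1) = π·p₁ + (1−π)·p₀ = 0.189×0.305 + 0.811×0.135 = 0.16713.
Under exogeneity, PAF = [P(Y=1) − p₀] / P(Y=1).
PAF = (0.16713 − 0.135) / 0.16713 ≈ 0.1922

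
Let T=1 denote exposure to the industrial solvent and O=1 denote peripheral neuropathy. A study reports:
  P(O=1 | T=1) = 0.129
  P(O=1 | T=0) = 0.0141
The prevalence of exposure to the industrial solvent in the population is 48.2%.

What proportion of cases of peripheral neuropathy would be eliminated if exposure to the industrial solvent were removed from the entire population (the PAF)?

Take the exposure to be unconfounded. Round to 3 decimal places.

Let p₁ = 0.129, p₀ = 0.0141.
Overall risk P(Y=1) = π·p₁ + (1−π)·p₀ = 0.482×0.129 + 0.518×0.0141 = 0.069482.
Under exogeneity, PAF = [P(Y=1) − p₀] / P(Y=1).
PAF = (0.069482 − 0.0141) / 0.069482 ≈ 0.7971

PAF ≈ 0.797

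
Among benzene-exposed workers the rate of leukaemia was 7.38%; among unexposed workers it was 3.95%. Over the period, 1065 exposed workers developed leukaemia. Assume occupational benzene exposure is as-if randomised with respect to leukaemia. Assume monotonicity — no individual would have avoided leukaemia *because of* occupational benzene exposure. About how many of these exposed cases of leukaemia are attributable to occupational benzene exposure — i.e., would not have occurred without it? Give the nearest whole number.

about 495 cases

p₁ = 0.0738, p₀ = 0.0395.
PN = (p₁ − p₀)/p₁ = (0.0738 − 0.0395) / 0.0738 ≈ 0.46477.
Attributable cases ≈ PN × (exposed cases) = 0.46477 × 1065 ≈ 494.98.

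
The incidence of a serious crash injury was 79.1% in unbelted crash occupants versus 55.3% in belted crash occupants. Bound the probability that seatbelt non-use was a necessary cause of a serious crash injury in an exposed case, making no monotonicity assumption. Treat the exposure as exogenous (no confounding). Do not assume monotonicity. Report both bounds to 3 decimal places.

p₁ = 0.791, p₀ = 0.553.
Under exogeneity alone the bounds on PN are max{0,(p₁−p₀)/p₁} ≤ PN ≤ min{1,(1−p₀)/p₁}.
  lower = (p₁ − p₀)/p₁ = 0.238 / 0.791 ≈ 0.3009
  upper = min{1, (1 − p₀)/p₁} = 0.447 / 0.791 ≈ 0.5651

0.301 ≤ PN ≤ 0.565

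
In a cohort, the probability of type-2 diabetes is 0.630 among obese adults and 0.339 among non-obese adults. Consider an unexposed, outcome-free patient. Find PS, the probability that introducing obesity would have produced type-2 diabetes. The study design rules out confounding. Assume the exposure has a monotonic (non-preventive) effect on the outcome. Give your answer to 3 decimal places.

PS ≈ 0.440

Let p₁ = 0.63, p₀ = 0.339.
Under exogeneity and monotonicity, PS = (p₁ − p₀) / (1 − p₀).
PS = (0.63 − 0.339) / (1 − 0.339) = 0.291 / 0.661 ≈ 0.4402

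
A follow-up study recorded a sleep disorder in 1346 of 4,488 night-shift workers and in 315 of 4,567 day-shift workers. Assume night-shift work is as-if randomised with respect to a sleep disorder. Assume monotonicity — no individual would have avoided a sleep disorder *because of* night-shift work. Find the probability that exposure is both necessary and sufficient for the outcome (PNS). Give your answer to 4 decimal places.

p₁ = P(outcome | exposed) = 1346/4488 = 0.29991
p₀ = P(outcome | unexposed) = 315/4567 = 0.068973
Under exogeneity and monotonicity, PNS = p₁ − p₀.
PNS = 0.29991 − 0.068973 = 0.23094

PNS ≈ 0.2309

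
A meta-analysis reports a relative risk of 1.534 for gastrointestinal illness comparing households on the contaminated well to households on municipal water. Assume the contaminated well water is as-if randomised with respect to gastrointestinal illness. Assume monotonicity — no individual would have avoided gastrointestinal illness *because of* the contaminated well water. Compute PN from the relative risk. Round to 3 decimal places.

Under exogeneity and monotonicity, PN = (RR − 1) / RR = 1 − 1/RR.
PN = (1.534 − 1) / 1.534 = 0.534 / 1.534 ≈ 0.3481

PN ≈ 0.348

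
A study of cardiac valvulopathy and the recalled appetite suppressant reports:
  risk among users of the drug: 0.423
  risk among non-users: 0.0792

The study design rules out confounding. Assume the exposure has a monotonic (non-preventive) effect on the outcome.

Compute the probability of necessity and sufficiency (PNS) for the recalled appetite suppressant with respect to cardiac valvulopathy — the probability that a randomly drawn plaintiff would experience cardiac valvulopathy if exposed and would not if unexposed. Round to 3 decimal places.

PNS ≈ 0.344

Let p₁ = 0.423, p₀ = 0.0792.
Under exogeneity and monotonicity, PNS = p₁ − p₀.
PNS = 0.423 − 0.0792 = 0.3438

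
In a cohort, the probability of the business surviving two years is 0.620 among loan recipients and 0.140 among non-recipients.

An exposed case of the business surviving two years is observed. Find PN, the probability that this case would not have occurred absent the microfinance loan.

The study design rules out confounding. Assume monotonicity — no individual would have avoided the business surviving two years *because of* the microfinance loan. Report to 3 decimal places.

Let p₁ = 0.62, p₀ = 0.14.
Under exogeneity and monotonicity, PN = (p₁ − p₀) / p₁.
PN = (0.62 − 0.14) / 0.62 = 0.48 / 0.62 ≈ 0.7742

PN ≈ 0.774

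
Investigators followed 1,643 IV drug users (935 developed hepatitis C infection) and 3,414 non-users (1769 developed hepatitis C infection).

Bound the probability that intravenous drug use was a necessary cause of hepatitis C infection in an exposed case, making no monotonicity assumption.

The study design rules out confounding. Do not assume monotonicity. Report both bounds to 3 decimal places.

0.089 ≤ PN ≤ 0.847

p₁ = P(outcome | exposed) = 935/1643 = 0.56908
p₀ = P(outcome | unexposed) = 1769/3414 = 0.51816
Under exogeneity alone the bounds on PN are max{0,(p₁−p₀)/p₁} ≤ PN ≤ min{1,(1−p₀)/p₁}.
  lower = (p₁ − p₀)/p₁ = 0.05092 / 0.56908 ≈ 0.0895
  upper = min{1, (1 − p₀)/p₁} = 0.48184 / 0.56908 ≈ 0.8467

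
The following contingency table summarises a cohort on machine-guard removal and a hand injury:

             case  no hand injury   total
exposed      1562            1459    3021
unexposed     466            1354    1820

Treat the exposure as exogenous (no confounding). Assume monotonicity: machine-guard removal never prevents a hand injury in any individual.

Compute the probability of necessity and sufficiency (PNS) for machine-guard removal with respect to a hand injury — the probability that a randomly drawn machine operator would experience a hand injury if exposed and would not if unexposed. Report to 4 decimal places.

p₁ = P(outcome | exposed) = 1562/3021 = 0.51705
p₀ = P(outcome | unexposed) = 466/1820 = 0.25604
Under exogeneity and monotonicity, PNS = p₁ − p₀.
PNS = 0.51705 − 0.25604 = 0.261

PNS ≈ 0.2610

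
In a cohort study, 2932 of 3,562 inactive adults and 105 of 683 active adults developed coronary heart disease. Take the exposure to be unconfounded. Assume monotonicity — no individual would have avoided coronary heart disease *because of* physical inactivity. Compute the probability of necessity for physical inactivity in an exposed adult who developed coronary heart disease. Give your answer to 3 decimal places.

p₁ = P(outcome | exposed) = 2932/3562 = 0.82313
p₀ = P(outcome | unexposed) = 105/683 = 0.15373
Under exogeneity and monotonicity, PN = (p₁ − p₀) / p₁.
PN = (0.82313 − 0.15373) / 0.82313 = 0.6694 / 0.82313 ≈ 0.8132

PN ≈ 0.813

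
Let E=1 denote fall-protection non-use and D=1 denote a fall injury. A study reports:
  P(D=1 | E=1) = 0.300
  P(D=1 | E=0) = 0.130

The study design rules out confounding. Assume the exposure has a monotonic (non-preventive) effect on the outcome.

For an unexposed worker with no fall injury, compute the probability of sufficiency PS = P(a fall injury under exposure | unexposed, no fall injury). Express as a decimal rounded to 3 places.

PS ≈ 0.195

Let p₁ = 0.3, p₀ = 0.13.
Under exogeneity and monotonicity, PS = (p₁ − p₀) / (1 − p₀).
PS = (0.3 − 0.13) / (1 − 0.13) = 0.17 / 0.87 ≈ 0.1954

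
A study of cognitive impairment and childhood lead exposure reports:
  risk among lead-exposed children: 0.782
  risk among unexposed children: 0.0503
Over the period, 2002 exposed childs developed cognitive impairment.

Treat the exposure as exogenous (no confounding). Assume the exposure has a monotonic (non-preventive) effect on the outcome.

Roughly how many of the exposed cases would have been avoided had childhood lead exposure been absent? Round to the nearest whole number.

Let p₁ = 0.782, p₀ = 0.0503.
PN = (p₁ − p₀)/p₁ = (0.782 − 0.0503) / 0.782 ≈ 0.93568.
Attributable cases ≈ PN × (exposed cases) = 0.93568 × 2002 ≈ 1873.23.

about 1873 cases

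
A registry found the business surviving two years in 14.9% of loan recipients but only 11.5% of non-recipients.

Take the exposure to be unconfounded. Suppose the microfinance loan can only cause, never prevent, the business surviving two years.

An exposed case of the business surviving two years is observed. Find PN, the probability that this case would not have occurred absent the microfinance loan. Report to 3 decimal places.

PN ≈ 0.228

p₁ = 0.149, p₀ = 0.115.
Under exogeneity and monotonicity, PN = (p₁ − p₀) / p₁.
PN = (0.149 − 0.115) / 0.149 = 0.034 / 0.149 ≈ 0.2282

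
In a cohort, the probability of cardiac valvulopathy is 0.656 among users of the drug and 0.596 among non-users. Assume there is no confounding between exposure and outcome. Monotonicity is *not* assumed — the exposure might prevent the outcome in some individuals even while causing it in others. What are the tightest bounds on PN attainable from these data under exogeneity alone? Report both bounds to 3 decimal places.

Let p₁ = 0.656, p₀ = 0.596.
Under exogeneity alone the bounds on PN are max{0,(p₁−p₀)/p₁} ≤ PN ≤ min{1,(1−p₀)/p₁}.
  lower = (p₁ − p₀)/p₁ = 0.06 / 0.656 ≈ 0.0915
  upper = min{1, (1 − p₀)/p₁} = 0.404 / 0.656 ≈ 0.6159

0.091 ≤ PN ≤ 0.616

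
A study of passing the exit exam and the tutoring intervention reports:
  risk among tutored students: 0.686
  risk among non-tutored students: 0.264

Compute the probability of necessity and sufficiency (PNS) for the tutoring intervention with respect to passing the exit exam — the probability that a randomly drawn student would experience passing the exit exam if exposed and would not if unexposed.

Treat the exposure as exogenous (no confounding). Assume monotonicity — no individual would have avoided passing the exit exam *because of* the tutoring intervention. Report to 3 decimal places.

PNS ≈ 0.422

Let p₁ = 0.686, p₀ = 0.264.
Under exogeneity and monotonicity, PNS = p₁ − p₀.
PNS = 0.686 − 0.264 = 0.422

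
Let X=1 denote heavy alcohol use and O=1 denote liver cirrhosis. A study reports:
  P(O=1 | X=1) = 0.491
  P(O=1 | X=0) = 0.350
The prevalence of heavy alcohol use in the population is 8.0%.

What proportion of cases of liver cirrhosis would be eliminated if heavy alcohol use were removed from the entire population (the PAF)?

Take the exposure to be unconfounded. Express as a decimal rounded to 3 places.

Let p₁ = 0.491, p₀ = 0.35.
Overall risk P(Y=1) = π·p₁ + (1−π)·p₀ = 0.08×0.491 + 0.92×0.35 = 0.36128.
Under exogeneity, PAF = [P(Y=1) − p₀] / P(Y=1).
PAF = (0.36128 − 0.35) / 0.36128 ≈ 0.0312

PAF ≈ 0.031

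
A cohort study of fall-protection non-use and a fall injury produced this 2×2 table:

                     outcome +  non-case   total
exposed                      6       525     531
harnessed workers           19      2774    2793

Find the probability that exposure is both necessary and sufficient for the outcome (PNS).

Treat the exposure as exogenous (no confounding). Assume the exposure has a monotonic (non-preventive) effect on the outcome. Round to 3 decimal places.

p₁ = P(outcome | exposed) = 6/531 = 0.011299
p₀ = P(outcome | unexposed) = 19/2793 = 0.0068027
Under exogeneity and monotonicity, PNS = p₁ − p₀.
PNS = 0.011299 − 0.0068027 = 0.0044967

PNS ≈ 0.004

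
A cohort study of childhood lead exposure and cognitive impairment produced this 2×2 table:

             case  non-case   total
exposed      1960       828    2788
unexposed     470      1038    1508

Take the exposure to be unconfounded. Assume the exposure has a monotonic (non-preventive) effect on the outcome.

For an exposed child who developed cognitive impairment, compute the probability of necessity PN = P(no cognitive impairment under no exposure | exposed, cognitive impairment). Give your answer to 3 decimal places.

p₁ = P(outcome | exposed) = 1960/2788 = 0.70301
p₀ = P(outcome | unexposed) = 470/1508 = 0.31167
Under exogeneity and monotonicity, PN = (p₁ − p₀)/p₁.
PN = (0.70301 − 0.31167) / 0.70301 ≈ 0.5567

PN ≈ 0.557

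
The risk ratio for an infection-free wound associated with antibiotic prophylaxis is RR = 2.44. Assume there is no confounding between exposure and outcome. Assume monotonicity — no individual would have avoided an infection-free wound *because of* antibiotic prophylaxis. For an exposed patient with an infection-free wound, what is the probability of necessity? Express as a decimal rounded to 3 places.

Under exogeneity and monotonicity, PN = (RR − 1) / RR = 1 − 1/RR.
PN = (2.44 − 1) / 2.44 = 1.44 / 2.44 ≈ 0.5902

PN ≈ 0.590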